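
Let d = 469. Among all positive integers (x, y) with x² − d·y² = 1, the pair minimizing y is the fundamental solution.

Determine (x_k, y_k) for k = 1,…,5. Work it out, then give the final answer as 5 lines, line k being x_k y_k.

137215 6336
37655912449 1738788480
10333912053241855 477175722560064
2835935484733506355201 130951333540419575040
778265775065082237004568575 35936974463020168255667136

[21; 1,1,1,10,6,10,1,1,1,42] for √469; ℓ=10 ⇒ convergent index 9
i=0: a=21 ⇒ p=21, q=1
i=1: a=1 ⇒ p=22, q=1
…
i=5: a=6 ⇒ p=4223, q=195
…
i=7: a=1 ⇒ p=47146, q=2177
i=8: a=1 ⇒ p=90069, q=4159
i=9: a=1 ⇒ p=137215, q=6336
(x₁, y₁) = (137215, 6336);  137215² − 469·6336² = 1 ✓
k=2:  x_2 = 137215·137215+469·6336·6336 = 37655912449,  y_2 = 137215·6336+6336·137215 = 1738788480
k=3:  x_3 = 137215·37655912449+469·6336·1738788480 = 10333912053241855,  y_3 = 137215·1738788480+6336·37655912449 = 477175722560064
k=4:  x_4 = 137215·10333912053241855+469·6336·477175722560064 = 2835935484733506355201,  y_4 = 137215·477175722560064+6336·10333912053241855 = 130951333540419575040
k=5:  x_5 = 137215·2835935484733506355201+469·6336·130951333540419575040 = 778265775065082237004568575,  y_5 = 137215·130951333540419575040+6336·2835935484733506355201 = 35936974463020168255667136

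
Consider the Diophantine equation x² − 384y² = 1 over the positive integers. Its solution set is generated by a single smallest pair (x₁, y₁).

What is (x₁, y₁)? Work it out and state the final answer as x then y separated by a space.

4801 245

√384 → a₀=19, period (1,1,2,9,2,1,1,38); ℓ=8 even so k=7
i=0: a=19 ⇒ p=19, q=1
i=1: a=1 ⇒ p=20, q=1
i=2: a=1 ⇒ p=39, q=2
…
i=6: a=1 ⇒ p=2861, q=146
i=7: a=1 ⇒ p=4801, q=245
fundamental: x₁=4801, y₁=245  (since 23049601 − 384·60025 = 1)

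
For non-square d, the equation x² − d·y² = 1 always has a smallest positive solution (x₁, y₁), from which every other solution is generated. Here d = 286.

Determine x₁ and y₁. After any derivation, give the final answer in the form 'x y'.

d=286: √d = [16; 1,10,3,3,2,3,3,10,1,32] (ℓ=10, even), read p_9/q_9
k=0  a_k=16  p_k/q_k = 16/1
…
k=2  a_k=10  p_k/q_k = 186/11
…
k=4  a_k=3  p_k/q_k = 1911/113
k=5  a_k=2  p_k/q_k = 4397/260
k=6  a_k=3  p_k/q_k = 15102/893
…
k=8  a_k=10  p_k/q_k = 512132/30283
k=9  a_k=1  p_k/q_k = 561835/33222
→ (561835, 33222).  Check: 561835²=315658567225, 286·33222²=315658567224, difference 1.

561835 33222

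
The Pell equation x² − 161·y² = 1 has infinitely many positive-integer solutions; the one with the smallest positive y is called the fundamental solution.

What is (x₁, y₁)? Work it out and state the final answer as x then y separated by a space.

11775 928

d=161: √d = [12; 1,2,4,1,2,1,4,2,1,24] (ℓ=10, even), read p_9/q_9
a_0=12:  p_0=12·1+0=12,  q_0=12·0+1=1
…
a_2=2:  p_2=2·13+12=38,  q_2=2·1+1=3
…
a_5=2:  p_5=2·203+165=571,  q_5=2·16+13=45
a_6=1:  p_6=1·571+203=774,  q_6=1·45+16=61
…
a_8=2:  p_8=2·3667+774=8108,  q_8=2·289+61=639
a_9=1:  p_9=1·8108+3667=11775,  q_9=1·639+289=928
fundamental: x₁=11775, y₁=928  (since 138650625 − 161·861184 = 1)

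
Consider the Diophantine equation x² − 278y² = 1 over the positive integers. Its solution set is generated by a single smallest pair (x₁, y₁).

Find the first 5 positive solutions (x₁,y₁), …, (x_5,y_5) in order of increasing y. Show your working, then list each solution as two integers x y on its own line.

2501 150
12510001 750300
62575022501 3753000450
313000250040001 18772507500600
1565627188125062501 93900078765000750

√278 → a₀=16, period (1,2,16,2,1,32); ℓ=6 even so k=5
a_0=16:  p_0=16·1+0=16,  q_0=16·0+1=1
a_1=1:  p_1=1·16+1=17,  q_1=1·1+0=1
a_2=2:  p_2=2·17+16=50,  q_2=2·1+1=3
…
a_4=2:  p_4=2·817+50=1684,  q_4=2·49+3=101
a_5=1:  p_5=1·1684+817=2501,  q_5=1·101+49=150
fundamental: x₁=2501, y₁=150  (since 6255001 − 278·22500 = 1)
(2501+150√278)^2 = 12510001 + 750300√278
(2501+150√278)^3 = 62575022501 + 3753000450√278
(2501+150√278)^4 = 313000250040001 + 18772507500600√278
(2501+150√278)^5 = 1565627188125062501 + 93900078765000750√278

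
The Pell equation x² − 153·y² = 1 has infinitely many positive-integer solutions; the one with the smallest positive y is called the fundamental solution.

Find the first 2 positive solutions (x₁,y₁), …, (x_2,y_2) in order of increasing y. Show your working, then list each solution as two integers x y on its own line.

[12; 2,1,2,2,2,1,2,24] for √153; ℓ=8 ⇒ convergent index 7
i=0: a=12 ⇒ p=12, q=1
…
i=3: a=2 ⇒ p=99, q=8
…
i=5: a=2 ⇒ p=569, q=46
i=6: a=1 ⇒ p=804, q=65
i=7: a=2 ⇒ p=2177, q=176
→ (2177, 176).  Check: 2177²=4739329, 153·176²=4739328, difference 1.
(2177+176√153)^2 = 9478657 + 766304√153

2177 176
9478657 766304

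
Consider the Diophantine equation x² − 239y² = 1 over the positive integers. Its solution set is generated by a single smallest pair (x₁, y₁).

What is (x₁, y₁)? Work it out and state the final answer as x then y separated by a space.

√239 → a₀=15, period (2,5,1,2,4,15,4,2,1,5,2,30); ℓ=12 even so k=11
k=0  a_k=15  p_k/q_k = 15/1
k=1  a_k=2  p_k/q_k = 31/2
…
k=3  a_k=1  p_k/q_k = 201/13
k=4  a_k=2  p_k/q_k = 572/37
…
k=6  a_k=15  p_k/q_k = 37907/2452
…
k=8  a_k=2  p_k/q_k = 346141/22390
k=9  a_k=1  p_k/q_k = 500258/32359
k=10  a_k=5  p_k/q_k = 2847431/184185
k=11  a_k=2  p_k/q_k = 6195120/400729
(x₁, y₁) = (6195120, 400729);  6195120² − 239·400729² = 1 ✓

6195120 400729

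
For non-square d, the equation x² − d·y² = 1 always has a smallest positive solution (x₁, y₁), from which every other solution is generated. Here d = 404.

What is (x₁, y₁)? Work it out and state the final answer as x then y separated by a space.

[20; 10,40] for √404; ℓ=2 ⇒ convergent index 1
k=0  a_k=20  p_k/q_k = 20/1
k=1  a_k=10  p_k/q_k = 201/10
fundamental: x₁=201, y₁=10  (since 40401 − 404·100 = 1)

201 10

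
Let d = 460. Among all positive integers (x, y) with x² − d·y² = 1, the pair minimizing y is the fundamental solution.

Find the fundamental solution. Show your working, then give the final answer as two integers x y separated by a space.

2535751 118230

√460 → a₀=21, period (2,4,3,1,2,10,2,1,3,4,2,42); ℓ=12 even so k=11
k=0  a_k=21  p_k/q_k = 21/1
…
k=2  a_k=4  p_k/q_k = 193/9
…
k=4  a_k=1  p_k/q_k = 815/38
k=5  a_k=2  p_k/q_k = 2252/105
k=6  a_k=10  p_k/q_k = 23335/1088
k=7  a_k=2  p_k/q_k = 48922/2281
k=8  a_k=1  p_k/q_k = 72257/3369
…
k=10  a_k=4  p_k/q_k = 1135029/52921
k=11  a_k=2  p_k/q_k = 2535751/118230
(x₁, y₁) = (2535751, 118230);  2535751² − 460·118230² = 1 ✓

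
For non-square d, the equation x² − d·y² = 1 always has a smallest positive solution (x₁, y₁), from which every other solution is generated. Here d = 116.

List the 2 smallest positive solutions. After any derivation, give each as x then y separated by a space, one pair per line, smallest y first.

9801 910
192119201 17837820

d=116: √d = [10; 1,3,2,1,4,1,2,3,1,20] (ℓ=10, even), read p_9/q_9
k=0  a_k=10  p_k/q_k = 10/1
k=1  a_k=1  p_k/q_k = 11/1
…
k=4  a_k=1  p_k/q_k = 140/13
…
k=7  a_k=2  p_k/q_k = 2251/209
k=8  a_k=3  p_k/q_k = 7550/701
k=9  a_k=1  p_k/q_k = 9801/910
→ (9801, 910).  Check: 9801²=96059601, 116·910²=96059600, difference 1.
n=2: (9801,910)∘(9801,910) = (9801·9801+116·910·910, 9801·910+910·9801) = (192119201,17837820)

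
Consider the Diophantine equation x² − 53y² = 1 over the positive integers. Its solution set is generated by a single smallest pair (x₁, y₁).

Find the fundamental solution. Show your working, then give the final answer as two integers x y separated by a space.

d=53: √d = [7; 3,1,1,3,14] (ℓ=5, odd), read p_9/q_9
i=0: a=7 ⇒ p=7, q=1
…
i=2: a=1 ⇒ p=29, q=4
…
i=4: a=3 ⇒ p=182, q=25
…
i=8: a=1 ⇒ p=18557, q=2549
i=9: a=3 ⇒ p=66249, q=9100
fundamental: x₁=66249, y₁=9100  (since 4388930001 − 53·82810000 = 1)

66249 9100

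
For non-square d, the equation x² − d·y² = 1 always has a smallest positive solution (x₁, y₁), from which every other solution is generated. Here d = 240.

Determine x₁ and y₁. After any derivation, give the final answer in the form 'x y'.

[15; 2,30] for √240; ℓ=2 ⇒ convergent index 1
a_0=15:  p_0=15·1+0=15,  q_0=15·0+1=1
a_1=2:  p_1=2·15+1=31,  q_1=2·1+0=2
→ (31, 2).  Check: 31²=961, 240·2²=960, difference 1.

31 2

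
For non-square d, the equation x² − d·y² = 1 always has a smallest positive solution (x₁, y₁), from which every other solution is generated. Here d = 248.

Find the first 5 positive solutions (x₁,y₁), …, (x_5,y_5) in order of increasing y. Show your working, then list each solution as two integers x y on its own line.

√248 = [15; 1,2,1,30, …], period ℓ=4 (even) → k=3
step 0: (15, 1)  from 15·(1,0) + (0,1)
step 1: (16, 1)  from 1·(15,1) + (1,0)
step 2: (47, 3)  from 2·(16,1) + (15,1)
step 3: (63, 4)  from 1·(47,3) + (16,1)
fundamental: x₁=63, y₁=4  (since 3969 − 248·16 = 1)
k=2:  x_2 = 63·63+248·4·4 = 7937,  y_2 = 63·4+4·63 = 504
k=3:  x_3 = 63·7937+248·4·504 = 999999,  y_3 = 63·504+4·7937 = 63500
k=4:  x_4 = 63·999999+248·4·63500 = 125991937,  y_4 = 63·63500+4·999999 = 8000496
k=5:  x_5 = 63·125991937+248·4·8000496 = 15873984063,  y_5 = 63·8000496+4·125991937 = 1007998996

63 4
7937 504
999999 63500
125991937 8000496
15873984063 1007998996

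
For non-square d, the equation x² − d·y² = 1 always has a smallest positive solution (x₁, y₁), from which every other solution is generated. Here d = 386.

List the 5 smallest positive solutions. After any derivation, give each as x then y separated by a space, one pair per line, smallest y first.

111555 5678
24889036049 1266818580
5552992832780835 282639893378122
1238928230896843060801 63059786610325980840
276417277589841662462530275 14069268990347189691834278

√386 → a₀=19, period (1,1,1,4,1,18,1,4,1,1,1,38); ℓ=12 even so k=11
k=0  a_k=19  p_k/q_k = 19/1
…
k=2  a_k=1  p_k/q_k = 39/2
…
k=5  a_k=1  p_k/q_k = 334/17
…
k=9  a_k=1  p_k/q_k = 39392/2005
k=10  a_k=1  p_k/q_k = 72163/3673
k=11  a_k=1  p_k/q_k = 111555/5678
(x₁, y₁) = (111555, 5678);  111555² − 386·5678² = 1 ✓
n=2: (111555,5678)∘(111555,5678) = (111555·111555+386·5678·5678, 111555·5678+5678·111555) = (24889036049,1266818580)
n=3: (24889036049,1266818580)∘(111555,5678) = (111555·24889036049+386·5678·1266818580, 111555·1266818580+5678·24889036049) = (5552992832780835,282639893378122)
n=4: (5552992832780835,282639893378122)∘(111555,5678) = (111555·5552992832780835+386·5678·282639893378122, 111555·282639893378122+5678·5552992832780835) = (1238928230896843060801,63059786610325980840)
n=5: (1238928230896843060801,63059786610325980840)∘(111555,5678) = (111555·1238928230896843060801+386·5678·63059786610325980840, 111555·63059786610325980840+5678·1238928230896843060801) = (276417277589841662462530275,14069268990347189691834278)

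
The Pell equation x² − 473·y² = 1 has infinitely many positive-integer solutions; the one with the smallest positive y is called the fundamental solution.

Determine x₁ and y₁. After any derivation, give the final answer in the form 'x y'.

87 4

√473 = [21; 1,2,1,42, …], period ℓ=4 (even) → k=3
a_0=21:  p_0=21·1+0=21,  q_0=21·0+1=1
a_1=1:  p_1=1·21+1=22,  q_1=1·1+0=1
a_2=2:  p_2=2·22+21=65,  q_2=2·1+1=3
a_3=1:  p_3=1·65+22=87,  q_3=1·3+1=4
fundamental: x₁=87, y₁=4  (since 7569 − 473·16 = 1)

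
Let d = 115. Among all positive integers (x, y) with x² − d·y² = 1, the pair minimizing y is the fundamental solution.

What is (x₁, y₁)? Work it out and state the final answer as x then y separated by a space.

√115 = [10; 1,2,1,1,1,1,1,2,1,20, …], period ℓ=10 (even) → k=9
k=0  a_k=10  p_k/q_k = 10/1
…
k=5  a_k=1  p_k/q_k = 118/11
…
k=7  a_k=1  p_k/q_k = 311/29
k=8  a_k=2  p_k/q_k = 815/76
k=9  a_k=1  p_k/q_k = 1126/105
(x₁, y₁) = (1126, 105);  1126² − 115·105² = 1 ✓

1126 105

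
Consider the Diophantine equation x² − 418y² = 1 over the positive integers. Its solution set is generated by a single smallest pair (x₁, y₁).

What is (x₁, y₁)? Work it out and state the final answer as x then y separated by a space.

33857 1656

d=418: √d = [20; 2,4,20,4,2,40] (ℓ=6, even), read p_5/q_5
step 0: (20, 1)  from 20·(1,0) + (0,1)
step 1: (41, 2)  from 2·(20,1) + (1,0)
step 2: (184, 9)  from 4·(41,2) + (20,1)
step 3: (3721, 182)  from 20·(184,9) + (41,2)
step 4: (15068, 737)  from 4·(3721,182) + (184,9)
step 5: (33857, 1656)  from 2·(15068,737) + (3721,182)
fundamental: x₁=33857, y₁=1656  (since 1146296449 − 418·2742336 = 1)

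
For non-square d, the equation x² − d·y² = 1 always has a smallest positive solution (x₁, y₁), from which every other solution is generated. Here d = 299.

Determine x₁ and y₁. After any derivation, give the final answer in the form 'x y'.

[17; 3,2,3,34] for √299; ℓ=4 ⇒ convergent index 3
i=0: a=17 ⇒ p=17, q=1
i=1: a=3 ⇒ p=52, q=3
i=2: a=2 ⇒ p=121, q=7
i=3: a=3 ⇒ p=415, q=24
(x₁, y₁) = (415, 24);  415² − 299·24² = 1 ✓

415 24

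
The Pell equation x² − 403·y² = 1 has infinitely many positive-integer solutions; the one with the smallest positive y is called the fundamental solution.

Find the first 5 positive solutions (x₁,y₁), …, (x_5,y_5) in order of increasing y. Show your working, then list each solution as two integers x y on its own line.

√403 → a₀=20, period (13,2,1,3,1,3,1,2,13,40); ℓ=10 even so k=9
a_0=20:  p_0=20·1+0=20,  q_0=20·0+1=1
…
a_5=1:  p_5=1·2951+803=3754,  q_5=1·147+40=187
…
a_7=1:  p_7=1·14213+3754=17967,  q_7=1·708+187=895
a_8=2:  p_8=2·17967+14213=50147,  q_8=2·895+708=2498
a_9=13:  p_9=13·50147+17967=669878,  q_9=13·2498+895=33369
fundamental: x₁=669878, y₁=33369  (since 448736534884 − 403·1113490161 = 1)
(x_2, y_2) = (669878·669878 + 403·33369·33369, 669878·33369 + 33369·669878) = (897473069767, 44706317964)
(x_3, y_3) = (669878·897473069767 + 403·33369·44706317964, 669878·44706317964 + 33369·897473069767) = (1202394930058086974, 59895557730143415)
(x_4, y_4) = (669878·1202394930058086974 + 403·33369·59895557730143415, 669878·59895557730143415 + 33369·1202394930058086974) = (1610915821914004898868577, 80245432842261314788776)
(x_5, y_5) = (669878·1610915821914004898868577 + 403·33369·80245432842261314788776, 669878·80245432842261314788776 + 33369·1610915821914004898868577) = (2158234137903017152358511160238, 107509300122956754498421235241)

669878 33369
897473069767 44706317964
1202394930058086974 59895557730143415
1610915821914004898868577 80245432842261314788776
2158234137903017152358511160238 107509300122956754498421235241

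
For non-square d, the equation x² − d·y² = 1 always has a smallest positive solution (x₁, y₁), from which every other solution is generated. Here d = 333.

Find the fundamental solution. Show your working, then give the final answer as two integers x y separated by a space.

[18; 4,36] for √333; ℓ=2 ⇒ convergent index 1
i=0: a=18 ⇒ p=18, q=1
i=1: a=4 ⇒ p=73, q=4
(x₁, y₁) = (73, 4);  73² − 333·4² = 1 ✓

73 4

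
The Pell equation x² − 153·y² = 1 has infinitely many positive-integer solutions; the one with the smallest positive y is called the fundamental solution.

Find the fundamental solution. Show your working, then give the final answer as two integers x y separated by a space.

√153 = [12; 2,1,2,2,2,1,2,24, …], period ℓ=8 (even) → k=7
k=0  a_k=12  p_k/q_k = 12/1
…
k=2  a_k=1  p_k/q_k = 37/3
…
k=6  a_k=1  p_k/q_k = 804/65
k=7  a_k=2  p_k/q_k = 2177/176
fundamental: x₁=2177, y₁=176  (since 4739329 − 153·30976 = 1)

2177 176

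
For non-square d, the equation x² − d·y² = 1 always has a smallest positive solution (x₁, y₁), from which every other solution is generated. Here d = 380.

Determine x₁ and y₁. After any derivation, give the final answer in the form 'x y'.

√380 → a₀=19, period (2,38); ℓ=2 even so k=1
i=0: a=19 ⇒ p=19, q=1
i=1: a=2 ⇒ p=39, q=2
fundamental: x₁=39, y₁=2  (since 1521 − 380·4 = 1)

39 2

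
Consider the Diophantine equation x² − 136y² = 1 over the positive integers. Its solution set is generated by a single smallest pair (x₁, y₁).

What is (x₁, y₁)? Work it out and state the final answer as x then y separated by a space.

35 3

d=136: √d = [11; 1,1,1,22] (ℓ=4, even), read p_3/q_3
k=0  a_k=11  p_k/q_k = 11/1
k=1  a_k=1  p_k/q_k = 12/1
k=2  a_k=1  p_k/q_k = 23/2
k=3  a_k=1  p_k/q_k = 35/3
(x₁, y₁) = (35, 3);  35² − 136·3² = 1 ✓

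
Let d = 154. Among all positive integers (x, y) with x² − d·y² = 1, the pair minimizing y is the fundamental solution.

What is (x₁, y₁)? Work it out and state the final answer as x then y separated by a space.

√154 → a₀=12, period (2,2,3,1,2,1,3,2,2,24); ℓ=10 even so k=9
a_0=12:  p_0=12·1+0=12,  q_0=12·0+1=1
a_1=2:  p_1=2·12+1=25,  q_1=2·1+0=2
a_2=2:  p_2=2·25+12=62,  q_2=2·2+1=5
a_3=3:  p_3=3·62+25=211,  q_3=3·5+2=17
a_4=1:  p_4=1·211+62=273,  q_4=1·17+5=22
a_5=2:  p_5=2·273+211=757,  q_5=2·22+17=61
a_6=1:  p_6=1·757+273=1030,  q_6=1·61+22=83
a_7=3:  p_7=3·1030+757=3847,  q_7=3·83+61=310
a_8=2:  p_8=2·3847+1030=8724,  q_8=2·310+83=703
a_9=2:  p_9=2·8724+3847=21295,  q_9=2·703+310=1716
→ (21295, 1716).  Check: 21295²=453477025, 154·1716²=453477024, difference 1.

21295 1716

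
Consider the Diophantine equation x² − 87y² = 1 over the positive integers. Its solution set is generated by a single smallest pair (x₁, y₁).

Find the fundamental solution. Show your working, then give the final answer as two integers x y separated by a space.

√87 = [9; 3,18, …], period ℓ=2 (even) → k=1
step 0: (9, 1)  from 9·(1,0) + (0,1)
step 1: (28, 3)  from 3·(9,1) + (1,0)
(x₁, y₁) = (28, 3);  28² − 87·3² = 1 ✓

28 3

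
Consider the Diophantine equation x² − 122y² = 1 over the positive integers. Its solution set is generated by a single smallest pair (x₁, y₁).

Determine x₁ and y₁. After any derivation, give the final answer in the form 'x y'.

243 22

[11; 22] for √122; ℓ=1 ⇒ convergent index 1
i=0: a=11 ⇒ p=11, q=1
i=1: a=22 ⇒ p=243, q=22
fundamental: x₁=243, y₁=22  (since 59049 − 122·484 = 1)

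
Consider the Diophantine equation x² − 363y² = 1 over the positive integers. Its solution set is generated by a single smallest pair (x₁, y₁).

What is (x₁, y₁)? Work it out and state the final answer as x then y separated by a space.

d=363: √d = [19; 19,38] (ℓ=2, even), read p_1/q_1
k=0  a_k=19  p_k/q_k = 19/1
k=1  a_k=19  p_k/q_k = 362/19
fundamental: x₁=362, y₁=19  (since 131044 − 363·361 = 1)

362 19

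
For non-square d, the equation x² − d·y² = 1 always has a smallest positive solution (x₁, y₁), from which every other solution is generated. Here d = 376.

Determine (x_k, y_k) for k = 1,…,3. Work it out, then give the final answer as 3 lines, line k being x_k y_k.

2143295 110532
9187426914049 473805365880
39382732335491159615 2031009343327438668

d=376: √d = [19; 2,1,1,3,1,…,1,2,38] (ℓ=16, even), read p_15/q_15
step 0: (19, 1)  from 19·(1,0) + (0,1)
…
step 2: (58, 3)  from 1·(39,2) + (19,1)
step 3: (97, 5)  from 1·(58,3) + (39,2)
…
step 5: (446, 23)  from 1·(349,18) + (97,5)
step 6: (1241, 64)  from 2·(446,23) + (349,18)
…
step 10: (70621, 3642)  from 2·(28834,1487) + (12953,668)
step 11: (99455, 5129)  from 1·(70621,3642) + (28834,1487)
…
step 13: (468441, 24158)  from 1·(368986,19029) + (99455,5129)
step 14: (837427, 43187)  from 1·(468441,24158) + (368986,19029)
step 15: (2143295, 110532)  from 2·(837427,43187) + (468441,24158)
→ (2143295, 110532).  Check: 2143295²=4593713457025, 376·110532²=4593713457024, difference 1.
(x_2, y_2) = (2143295·2143295 + 376·110532·110532, 2143295·110532 + 110532·2143295) = (9187426914049, 473805365880)
(x_3, y_3) = (2143295·9187426914049 + 376·110532·473805365880, 2143295·473805365880 + 110532·9187426914049) = (39382732335491159615, 2031009343327438668)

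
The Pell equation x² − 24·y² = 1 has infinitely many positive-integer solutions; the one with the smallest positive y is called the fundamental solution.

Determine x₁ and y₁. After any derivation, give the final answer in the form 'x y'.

5 1

d=24: √d = [4; 1,8] (ℓ=2, even), read p_1/q_1
step 0: (4, 1)  from 4·(1,0) + (0,1)
step 1: (5, 1)  from 1·(4,1) + (1,0)
fundamental: x₁=5, y₁=1  (since 25 − 24·1 = 1)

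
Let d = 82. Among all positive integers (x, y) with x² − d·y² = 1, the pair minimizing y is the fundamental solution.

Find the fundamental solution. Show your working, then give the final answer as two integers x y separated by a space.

√82 = [9; 18, …], period ℓ=1 (odd) → k=1
a_0=9:  p_0=9·1+0=9,  q_0=9·0+1=1
a_1=18:  p_1=18·9+1=163,  q_1=18·1+0=18
fundamental: x₁=163, y₁=18  (since 26569 − 82·324 = 1)

163 18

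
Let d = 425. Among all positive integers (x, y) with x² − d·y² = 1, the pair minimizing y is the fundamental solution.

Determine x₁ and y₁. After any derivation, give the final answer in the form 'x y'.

√425 = [20; 1,1,1,1,1,1,40, …], period ℓ=7 (odd) → k=13
step 0: (20, 1)  from 20·(1,0) + (0,1)
step 1: (21, 1)  from 1·(20,1) + (1,0)
…
step 4: (103, 5)  from 1·(62,3) + (41,2)
…
step 8: (11153, 541)  from 1·(10885,528) + (268,13)
…
step 10: (33191, 1610)  from 1·(22038,1069) + (11153,541)
…
step 12: (88420, 4289)  from 1·(55229,2679) + (33191,1610)
step 13: (143649, 6968)  from 1·(88420,4289) + (55229,2679)
(x₁, y₁) = (143649, 6968);  143649² − 425·6968² = 1 ✓

143649 6968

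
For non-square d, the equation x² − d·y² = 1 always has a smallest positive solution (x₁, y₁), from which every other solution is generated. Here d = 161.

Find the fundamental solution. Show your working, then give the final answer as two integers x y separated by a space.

11775 928

[12; 1,2,4,1,2,1,4,2,1,24] for √161; ℓ=10 ⇒ convergent index 9
a_0=12:  p_0=12·1+0=12,  q_0=12·0+1=1
a_1=1:  p_1=1·12+1=13,  q_1=1·1+0=1
…
a_3=4:  p_3=4·38+13=165,  q_3=4·3+1=13
a_4=1:  p_4=1·165+38=203,  q_4=1·13+3=16
a_5=2:  p_5=2·203+165=571,  q_5=2·16+13=45
…
a_7=4:  p_7=4·774+571=3667,  q_7=4·61+45=289
a_8=2:  p_8=2·3667+774=8108,  q_8=2·289+61=639
a_9=1:  p_9=1·8108+3667=11775,  q_9=1·639+289=928
→ (11775, 928).  Check: 11775²=138650625, 161·928²=138650624, difference 1.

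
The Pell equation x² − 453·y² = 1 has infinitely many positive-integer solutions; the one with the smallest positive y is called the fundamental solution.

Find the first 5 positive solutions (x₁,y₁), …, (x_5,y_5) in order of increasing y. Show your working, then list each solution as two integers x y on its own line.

1653751 77700
5469784740001 256992905400
18091323967121133751 850004548596233100
59837090203895614338960001 2811391744490881177810800
197911295523547060893371760093751 9298683817686228472822980388500

√453 = [21; 3,1,1,10,14,10,1,1,3,42, …], period ℓ=10 (even) → k=9
k=0  a_k=21  p_k/q_k = 21/1
k=1  a_k=3  p_k/q_k = 64/3
k=2  a_k=1  p_k/q_k = 85/4
k=3  a_k=1  p_k/q_k = 149/7
k=4  a_k=10  p_k/q_k = 1575/74
k=5  a_k=14  p_k/q_k = 22199/1043
k=6  a_k=10  p_k/q_k = 223565/10504
k=7  a_k=1  p_k/q_k = 245764/11547
k=8  a_k=1  p_k/q_k = 469329/22051
k=9  a_k=3  p_k/q_k = 1653751/77700
fundamental: x₁=1653751, y₁=77700  (since 2734892370001 − 453·6037290000 = 1)
(x_2, y_2) = (1653751·1653751 + 453·77700·77700, 1653751·77700 + 77700·1653751) = (5469784740001, 256992905400)
(x_3, y_3) = (1653751·5469784740001 + 453·77700·256992905400, 1653751·256992905400 + 77700·5469784740001) = (18091323967121133751, 850004548596233100)
(x_4, y_4) = (1653751·18091323967121133751 + 453·77700·850004548596233100, 1653751·850004548596233100 + 77700·18091323967121133751) = (59837090203895614338960001, 2811391744490881177810800)
(x_5, y_5) = (1653751·59837090203895614338960001 + 453·77700·2811391744490881177810800, 1653751·2811391744490881177810800 + 77700·59837090203895614338960001) = (197911295523547060893371760093751, 9298683817686228472822980388500)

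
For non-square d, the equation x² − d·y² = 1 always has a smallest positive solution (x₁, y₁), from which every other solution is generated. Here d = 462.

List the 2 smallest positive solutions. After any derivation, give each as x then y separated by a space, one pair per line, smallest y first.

43 2
3697 172

d=462: √d = [21; 2,42] (ℓ=2, even), read p_1/q_1
a_0=21:  p_0=21·1+0=21,  q_0=21·0+1=1
a_1=2:  p_1=2·21+1=43,  q_1=2·1+0=2
fundamental: x₁=43, y₁=2  (since 1849 − 462·4 = 1)
n=2: (43,2)∘(43,2) = (43·43+462·2·2, 43·2+2·43) = (3697,172)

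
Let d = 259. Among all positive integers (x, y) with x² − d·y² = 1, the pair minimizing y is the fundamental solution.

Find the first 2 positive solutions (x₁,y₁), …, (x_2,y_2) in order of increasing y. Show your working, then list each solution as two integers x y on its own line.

d=259: √d = [16; 10,1,2,3,4,3,2,1,10,32] (ℓ=10, even), read p_9/q_9
a_0=16:  p_0=16·1+0=16,  q_0=16·0+1=1
a_1=10:  p_1=10·16+1=161,  q_1=10·1+0=10
a_2=1:  p_2=1·161+16=177,  q_2=1·10+1=11
a_3=2:  p_3=2·177+161=515,  q_3=2·11+10=32
a_4=3:  p_4=3·515+177=1722,  q_4=3·32+11=107
a_5=4:  p_5=4·1722+515=7403,  q_5=4·107+32=460
a_6=3:  p_6=3·7403+1722=23931,  q_6=3·460+107=1487
…
a_8=1:  p_8=1·55265+23931=79196,  q_8=1·3434+1487=4921
a_9=10:  p_9=10·79196+55265=847225,  q_9=10·4921+3434=52644
(x₁, y₁) = (847225, 52644);  847225² − 259·52644² = 1 ✓
n=2: (847225,52644)∘(847225,52644) = (847225·847225+259·52644·52644, 847225·52644+52644·847225) = (1435580401249,89202625800)

847225 52644
1435580401249 89202625800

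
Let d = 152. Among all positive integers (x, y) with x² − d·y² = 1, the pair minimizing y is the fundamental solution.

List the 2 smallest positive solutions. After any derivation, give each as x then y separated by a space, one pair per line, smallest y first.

37 3
2737 222

[12; 3,24] for √152; ℓ=2 ⇒ convergent index 1
step 0: (12, 1)  from 12·(1,0) + (0,1)
step 1: (37, 3)  from 3·(12,1) + (1,0)
→ (37, 3).  Check: 37²=1369, 152·3²=1368, difference 1.
k=2:  x_2 = 37·37+152·3·3 = 2737,  y_2 = 37·3+3·37 = 222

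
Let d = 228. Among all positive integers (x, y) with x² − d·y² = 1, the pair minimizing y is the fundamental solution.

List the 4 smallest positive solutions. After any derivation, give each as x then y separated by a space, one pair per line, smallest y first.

√228 = [15; 10,30, …], period ℓ=2 (even) → k=1
step 0: (15, 1)  from 15·(1,0) + (0,1)
step 1: (151, 10)  from 10·(15,1) + (1,0)
(x₁, y₁) = (151, 10);  151² − 228·10² = 1 ✓
k=2:  x_2 = 151·151+228·10·10 = 45601,  y_2 = 151·10+10·151 = 3020
k=3:  x_3 = 151·45601+228·10·3020 = 13771351,  y_3 = 151·3020+10·45601 = 912030
k=4:  x_4 = 151·13771351+228·10·912030 = 4158902401,  y_4 = 151·912030+10·13771351 = 275430040

151 10
45601 3020
13771351 912030
4158902401 275430040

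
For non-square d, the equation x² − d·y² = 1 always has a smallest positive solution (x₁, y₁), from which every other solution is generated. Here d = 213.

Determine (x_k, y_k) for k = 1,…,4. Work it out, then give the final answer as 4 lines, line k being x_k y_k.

194399 13320
75581942401 5178789360
29386108041429599 2013502945575960
11425260034216163289601 782845918228863306720

[14; 1,1,2,6,1,8,1,6,2,1,1,28] for √213; ℓ=12 ⇒ convergent index 11
step 0: (14, 1)  from 14·(1,0) + (0,1)
…
step 2: (29, 2)  from 1·(15,1) + (14,1)
step 3: (73, 5)  from 2·(29,2) + (15,1)
step 4: (467, 32)  from 6·(73,5) + (29,2)
step 5: (540, 37)  from 1·(467,32) + (73,5)
step 6: (4787, 328)  from 8·(540,37) + (467,32)
…
step 10: (115574, 7919)  from 1·(78825,5401) + (36749,2518)
step 11: (194399, 13320)  from 1·(115574,7919) + (78825,5401)
→ (194399, 13320).  Check: 194399²=37790971201, 213·13320²=37790971200, difference 1.
k=2:  x_2 = 194399·194399+213·13320·13320 = 75581942401,  y_2 = 194399·13320+13320·194399 = 5178789360
k=3:  x_3 = 194399·75581942401+213·13320·5178789360 = 29386108041429599,  y_3 = 194399·5178789360+13320·75581942401 = 2013502945575960
k=4:  x_4 = 194399·29386108041429599+213·13320·2013502945575960 = 11425260034216163289601,  y_4 = 194399·2013502945575960+13320·29386108041429599 = 782845918228863306720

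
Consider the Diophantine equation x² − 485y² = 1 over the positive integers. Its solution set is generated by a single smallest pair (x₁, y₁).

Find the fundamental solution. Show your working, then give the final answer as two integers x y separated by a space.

969 44

√485 → a₀=22, period (44); ℓ=1 odd so k=1
a_0=22:  p_0=22·1+0=22,  q_0=22·0+1=1
a_1=44:  p_1=44·22+1=969,  q_1=44·1+0=44
fundamental: x₁=969, y₁=44  (since 938961 − 485·1936 = 1)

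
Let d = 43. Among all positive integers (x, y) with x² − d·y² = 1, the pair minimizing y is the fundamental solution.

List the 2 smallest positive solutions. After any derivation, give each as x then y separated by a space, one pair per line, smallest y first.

√43 = [6; 1,1,3,1,5,1,3,1,1,12, …], period ℓ=10 (even) → k=9
i=0: a=6 ⇒ p=6, q=1
…
i=2: a=1 ⇒ p=13, q=2
i=3: a=3 ⇒ p=46, q=7
…
i=5: a=5 ⇒ p=341, q=52
i=6: a=1 ⇒ p=400, q=61
i=7: a=3 ⇒ p=1541, q=235
i=8: a=1 ⇒ p=1941, q=296
i=9: a=1 ⇒ p=3482, q=531
→ (3482, 531).  Check: 3482²=12124324, 43·531²=12124323, difference 1.
k=2:  x_2 = 3482·3482+43·531·531 = 24248647,  y_2 = 3482·531+531·3482 = 3697884

3482 531
24248647 3697884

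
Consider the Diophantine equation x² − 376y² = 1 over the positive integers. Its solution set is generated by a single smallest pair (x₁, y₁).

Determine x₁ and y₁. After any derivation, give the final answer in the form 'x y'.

2143295 110532

√376 = [19; 2,1,1,3,1,…,1,2,38, …], period ℓ=16 (even) → k=15
step 0: (19, 1)  from 19·(1,0) + (0,1)
step 1: (39, 2)  from 2·(19,1) + (1,0)
step 2: (58, 3)  from 1·(39,2) + (19,1)
…
step 4: (349, 18)  from 3·(97,5) + (58,3)
…
step 7: (2928, 151)  from 2·(1241,64) + (446,23)
…
step 11: (99455, 5129)  from 1·(70621,3642) + (28834,1487)
step 12: (368986, 19029)  from 3·(99455,5129) + (70621,3642)
step 13: (468441, 24158)  from 1·(368986,19029) + (99455,5129)
step 14: (837427, 43187)  from 1·(468441,24158) + (368986,19029)
step 15: (2143295, 110532)  from 2·(837427,43187) + (468441,24158)
fundamental: x₁=2143295, y₁=110532  (since 4593713457025 − 376·12217323024 = 1)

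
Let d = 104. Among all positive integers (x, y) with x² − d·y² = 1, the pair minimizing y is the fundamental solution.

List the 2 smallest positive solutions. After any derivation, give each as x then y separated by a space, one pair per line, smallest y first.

51 5
5201 510

√104 = [10; 5,20, …], period ℓ=2 (even) → k=1
a_0=10:  p_0=10·1+0=10,  q_0=10·0+1=1
a_1=5:  p_1=5·10+1=51,  q_1=5·1+0=5
→ (51, 5).  Check: 51²=2601, 104·5²=2600, difference 1.
k=2:  x_2 = 51·51+104·5·5 = 5201,  y_2 = 51·5+5·51 = 510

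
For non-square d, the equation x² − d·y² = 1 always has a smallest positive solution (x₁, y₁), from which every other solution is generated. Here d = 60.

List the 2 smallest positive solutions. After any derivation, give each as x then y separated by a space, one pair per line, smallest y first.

31 4
1921 248

[7; 1,2,1,14] for √60; ℓ=4 ⇒ convergent index 3
step 0: (7, 1)  from 7·(1,0) + (0,1)
step 1: (8, 1)  from 1·(7,1) + (1,0)
step 2: (23, 3)  from 2·(8,1) + (7,1)
step 3: (31, 4)  from 1·(23,3) + (8,1)
→ (31, 4).  Check: 31²=961, 60·4²=960, difference 1.
(x_2, y_2) = (31·31 + 60·4·4, 31·4 + 4·31) = (1921, 248)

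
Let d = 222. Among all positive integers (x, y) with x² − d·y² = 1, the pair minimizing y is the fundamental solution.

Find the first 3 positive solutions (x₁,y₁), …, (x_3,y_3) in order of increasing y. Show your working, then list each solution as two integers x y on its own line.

d=222: √d = [14; 1,8,1,28] (ℓ=4, even), read p_3/q_3
a_0=14:  p_0=14·1+0=14,  q_0=14·0+1=1
…
a_2=8:  p_2=8·15+14=134,  q_2=8·1+1=9
a_3=1:  p_3=1·134+15=149,  q_3=1·9+1=10
→ (149, 10).  Check: 149²=22201, 222·10²=22200, difference 1.
(149+10√222)^2 = 44401 + 2980√222
(149+10√222)^3 = 13231349 + 888030√222

149 10
44401 2980
13231349 888030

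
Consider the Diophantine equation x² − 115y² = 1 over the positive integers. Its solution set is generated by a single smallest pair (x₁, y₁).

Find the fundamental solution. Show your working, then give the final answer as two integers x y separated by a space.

√115 → a₀=10, period (1,2,1,1,1,1,1,2,1,20); ℓ=10 even so k=9
a_0=10:  p_0=10·1+0=10,  q_0=10·0+1=1
…
a_8=2:  p_8=2·311+193=815,  q_8=2·29+18=76
a_9=1:  p_9=1·815+311=1126,  q_9=1·76+29=105
(x₁, y₁) = (1126, 105);  1126² − 115·105² = 1 ✓

1126 105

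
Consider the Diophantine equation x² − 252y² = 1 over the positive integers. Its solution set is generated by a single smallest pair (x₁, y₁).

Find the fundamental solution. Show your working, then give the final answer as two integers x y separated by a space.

√252 = [15; 1,6,1,30, …], period ℓ=4 (even) → k=3
a_0=15:  p_0=15·1+0=15,  q_0=15·0+1=1
…
a_2=6:  p_2=6·16+15=111,  q_2=6·1+1=7
a_3=1:  p_3=1·111+16=127,  q_3=1·7+1=8
→ (127, 8).  Check: 127²=16129, 252·8²=16128, difference 1.

127 8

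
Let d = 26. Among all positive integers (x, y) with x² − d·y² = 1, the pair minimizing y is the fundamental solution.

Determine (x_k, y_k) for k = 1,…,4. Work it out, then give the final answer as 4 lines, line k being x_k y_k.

√26 = [5; 10, …], period ℓ=1 (odd) → k=1
k=0  a_k=5  p_k/q_k = 5/1
k=1  a_k=10  p_k/q_k = 51/10
(x₁, y₁) = (51, 10);  51² − 26·10² = 1 ✓
(x_2, y_2) = (51·51 + 26·10·10, 51·10 + 10·51) = (5201, 1020)
(x_3, y_3) = (51·5201 + 26·10·1020, 51·1020 + 10·5201) = (530451, 104030)
(x_4, y_4) = (51·530451 + 26·10·104030, 51·104030 + 10·530451) = (54100801, 10610040)

51 10
5201 1020
530451 104030
54100801 10610040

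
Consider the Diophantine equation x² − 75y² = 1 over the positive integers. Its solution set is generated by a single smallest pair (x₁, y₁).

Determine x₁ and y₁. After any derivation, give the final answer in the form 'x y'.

26 3

√75 → a₀=8, period (1,1,1,16); ℓ=4 even so k=3
k=0  a_k=8  p_k/q_k = 8/1
…
k=2  a_k=1  p_k/q_k = 17/2
k=3  a_k=1  p_k/q_k = 26/3
fundamental: x₁=26, y₁=3  (since 676 − 75·9 = 1)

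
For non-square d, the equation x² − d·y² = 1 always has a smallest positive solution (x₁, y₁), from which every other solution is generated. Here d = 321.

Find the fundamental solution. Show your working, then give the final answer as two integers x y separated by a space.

215 12

d=321: √d = [17; 1,10,1,34] (ℓ=4, even), read p_3/q_3
k=0  a_k=17  p_k/q_k = 17/1
…
k=2  a_k=10  p_k/q_k = 197/11
k=3  a_k=1  p_k/q_k = 215/12
fundamental: x₁=215, y₁=12  (since 46225 − 321·144 = 1)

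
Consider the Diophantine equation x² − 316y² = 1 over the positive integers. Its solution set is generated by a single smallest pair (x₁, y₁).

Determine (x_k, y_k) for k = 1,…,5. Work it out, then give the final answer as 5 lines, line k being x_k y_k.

[17; 1,3,2,8,2,3,1,34] for √316; ℓ=8 ⇒ convergent index 7
step 0: (17, 1)  from 17·(1,0) + (0,1)
step 1: (18, 1)  from 1·(17,1) + (1,0)
step 2: (71, 4)  from 3·(18,1) + (17,1)
…
step 4: (1351, 76)  from 8·(160,9) + (71,4)
…
step 6: (9937, 559)  from 3·(2862,161) + (1351,76)
step 7: (12799, 720)  from 1·(9937,559) + (2862,161)
fundamental: x₁=12799, y₁=720  (since 163814401 − 316·518400 = 1)
(12799+720√316)^2 = 327628801 + 18430560√316
(12799+720√316)^3 = 8386642035199 + 471785474160√316
(12799+720√316)^4 = 214681262489395201 + 12076764549117120√316
(12799+720√316)^5 = 5495410948816896319999 + 309141018456514563600√316

12799 720
327628801 18430560
8386642035199 471785474160
214681262489395201 12076764549117120
5495410948816896319999 309141018456514563600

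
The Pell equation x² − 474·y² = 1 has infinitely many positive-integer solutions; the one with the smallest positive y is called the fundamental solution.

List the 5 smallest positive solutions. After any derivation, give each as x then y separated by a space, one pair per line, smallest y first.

193549 8890
74922430801 3441301220
29002323118011949 1332120819650670
11226741274261267003201 515661305041693754440
4345849093754985611287088749 199611459857697448136564450

√474 = [21; 1,3,2,1,1,…,3,1,42, …], period ℓ=14 (even) → k=13
a_0=21:  p_0=21·1+0=21,  q_0=21·0+1=1
a_1=1:  p_1=1·21+1=22,  q_1=1·1+0=1
…
a_3=2:  p_3=2·87+22=196,  q_3=2·4+1=9
a_4=1:  p_4=1·196+87=283,  q_4=1·9+4=13
…
a_6=1:  p_6=1·479+283=762,  q_6=1·22+13=35
a_7=6:  p_7=6·762+479=5051,  q_7=6·35+22=232
a_8=1:  p_8=1·5051+762=5813,  q_8=1·232+35=267
a_9=1:  p_9=1·5813+5051=10864,  q_9=1·267+232=499
a_10=1:  p_10=1·10864+5813=16677,  q_10=1·499+267=766
…
a_12=3:  p_12=3·44218+16677=149331,  q_12=3·2031+766=6859
a_13=1:  p_13=1·149331+44218=193549,  q_13=1·6859+2031=8890
(x₁, y₁) = (193549, 8890);  193549² − 474·8890² = 1 ✓
(x_2, y_2) = (193549·193549 + 474·8890·8890, 193549·8890 + 8890·193549) = (74922430801, 3441301220)
(x_3, y_3) = (193549·74922430801 + 474·8890·3441301220, 193549·3441301220 + 8890·74922430801) = (29002323118011949, 1332120819650670)
(x_4, y_4) = (193549·29002323118011949 + 474·8890·1332120819650670, 193549·1332120819650670 + 8890·29002323118011949) = (11226741274261267003201, 515661305041693754440)
(x_5, y_5) = (193549·11226741274261267003201 + 474·8890·515661305041693754440, 193549·515661305041693754440 + 8890·11226741274261267003201) = (4345849093754985611287088749, 199611459857697448136564450)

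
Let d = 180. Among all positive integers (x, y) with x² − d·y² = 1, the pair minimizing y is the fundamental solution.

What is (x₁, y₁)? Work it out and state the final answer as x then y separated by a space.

[13; 2,2,2,26] for √180; ℓ=4 ⇒ convergent index 3
i=0: a=13 ⇒ p=13, q=1
…
i=2: a=2 ⇒ p=67, q=5
i=3: a=2 ⇒ p=161, q=12
(x₁, y₁) = (161, 12);  161² − 180·12² = 1 ✓

161 12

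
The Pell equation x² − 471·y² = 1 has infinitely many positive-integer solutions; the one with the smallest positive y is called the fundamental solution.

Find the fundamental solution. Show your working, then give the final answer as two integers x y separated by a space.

d=471: √d = [21; 1,2,2,1,3,…,2,1,42] (ℓ=14, even), read p_13/q_13
i=0: a=21 ⇒ p=21, q=1
i=1: a=1 ⇒ p=22, q=1
…
i=4: a=1 ⇒ p=217, q=10
i=5: a=3 ⇒ p=803, q=37
…
i=7: a=14 ⇒ p=48809, q=2249
i=8: a=4 ⇒ p=198665, q=9154
…
i=10: a=1 ⇒ p=843469, q=38865
i=11: a=2 ⇒ p=2331742, q=107441
i=12: a=2 ⇒ p=5506953, q=253747
i=13: a=1 ⇒ p=7838695, q=361188
→ (7838695, 361188).  Check: 7838695²=61445139303025, 471·361188²=61445139303024, difference 1.

7838695 361188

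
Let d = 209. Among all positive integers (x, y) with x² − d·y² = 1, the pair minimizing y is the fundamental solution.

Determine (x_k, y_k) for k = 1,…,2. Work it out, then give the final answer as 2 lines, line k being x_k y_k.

√209 → a₀=14, period (2,5,3,2,3,5,2,28); ℓ=8 even so k=7
k=0  a_k=14  p_k/q_k = 14/1
…
k=2  a_k=5  p_k/q_k = 159/11
k=3  a_k=3  p_k/q_k = 506/35
…
k=6  a_k=5  p_k/q_k = 21266/1471
k=7  a_k=2  p_k/q_k = 46551/3220
→ (46551, 3220).  Check: 46551²=2166995601, 209·3220²=2166995600, difference 1.
(46551+3220√209)^2 = 4333991201 + 299788440√209

46551 3220
4333991201 299788440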